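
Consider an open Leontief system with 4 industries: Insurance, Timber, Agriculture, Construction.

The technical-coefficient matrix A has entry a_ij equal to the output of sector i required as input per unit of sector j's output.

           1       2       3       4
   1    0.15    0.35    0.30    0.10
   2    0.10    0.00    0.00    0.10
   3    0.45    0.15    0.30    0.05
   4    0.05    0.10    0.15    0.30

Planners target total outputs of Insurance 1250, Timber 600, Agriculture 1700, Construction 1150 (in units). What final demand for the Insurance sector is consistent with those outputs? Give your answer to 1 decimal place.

d_1 = 227.5

I − A =
  [   0.85    -0.35    -0.30    -0.10]
  [  -0.10     1.00     0.00    -0.10]
  [  -0.45    -0.15     0.70    -0.05]
  [  -0.05    -0.10    -0.15     0.70]
d = (I − A) x:
  d_1 = (+0.85)·1250 + (-0.35)·600 + (-0.30)·1700 + (-0.10)·1150 = 227.5
  d_2 = (-0.10)·1250 + (+1.00)·600 + (+0.00)·1700 + (-0.10)·1150 = 360.0
  d_3 = (-0.45)·1250 + (-0.15)·600 + (+0.70)·1700 + (-0.05)·1150 = 480.0
  d_4 = (-0.05)·1250 + (-0.10)·600 + (-0.15)·1700 + (+0.70)·1150 = 427.5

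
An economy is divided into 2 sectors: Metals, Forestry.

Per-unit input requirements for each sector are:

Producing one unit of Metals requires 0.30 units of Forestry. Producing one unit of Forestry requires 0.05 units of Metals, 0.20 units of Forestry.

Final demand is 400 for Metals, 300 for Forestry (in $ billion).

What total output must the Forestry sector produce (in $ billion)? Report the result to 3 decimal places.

x_2 = 535.032

I − A =
  [   1.00    -0.05]
  [  -0.30     0.80]
det(I−A) = (1.00)(0.80) − (-0.05)(-0.30) = 0.7850
adj(I−A) = [[0.80, 0.05], [0.30, 1.00]]
(I − A)⁻¹ = adj(I−A) / det(I−A) ≈
  [   1.0191     0.0637]
  [   0.3822     1.2739]
x = (I − A)⁻¹ d = adj(I−A)·d / det(I−A), with det(I−A) = 0.7850:
  x_1 = (0.80·400 + 0.05·300) / 0.7850 = 335.00 / 0.7850 ≈ 426.752
  x_2 = (0.30·400 + 1.00·300) / 0.7850 = 420.00 / 0.7850 ≈ 535.032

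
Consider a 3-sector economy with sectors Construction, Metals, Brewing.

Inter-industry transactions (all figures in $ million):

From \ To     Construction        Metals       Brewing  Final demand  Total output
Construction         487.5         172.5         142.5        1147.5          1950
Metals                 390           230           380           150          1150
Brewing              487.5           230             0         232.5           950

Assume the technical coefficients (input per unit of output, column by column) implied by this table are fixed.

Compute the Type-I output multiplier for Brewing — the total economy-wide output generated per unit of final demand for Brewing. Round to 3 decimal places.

Technical coefficients a_ij = z_ij / X_j:
  a_CC = 487.5/1950 = 0.25, a_MC = 390/1950 = 0.20, a_BC = 487.5/1950 = 0.25
  a_CM = 172.5/1150 = 0.15, a_MM = 230/1150 = 0.20, a_BM = 230/1150 = 0.20
  a_CB = 142.5/950 = 0.15, a_MB = 380/950 = 0.40, a_BB = 0/950 = 0.00
I − A =
  [   0.75    -0.15    -0.15]
  [  -0.20     0.80    -0.40]
  [  -0.25    -0.20     1.00]
Cofactors of I−A, C_ij = (−1)^(i+j)·(minor ij) (rows/columns in the sector order above):
  C_11 = (0.80)(1.00) − (-0.40)(-0.20) = 0.7200
  C_12 = −[(-0.20)(1.00) − (-0.40)(-0.25)] = 0.3000
  C_13 = (-0.20)(-0.20) − (0.80)(-0.25) = 0.2400
  C_21 = −[(-0.15)(1.00) − (-0.15)(-0.20)] = 0.1800
  C_22 = (0.75)(1.00) − (-0.15)(-0.25) = 0.7125
  C_23 = −[(0.75)(-0.20) − (-0.15)(-0.25)] = 0.1875
  C_31 = (-0.15)(-0.40) − (-0.15)(0.80) = 0.1800
  C_32 = −[(0.75)(-0.40) − (-0.15)(-0.20)] = 0.3300
  C_33 = (0.75)(0.80) − (-0.15)(-0.20) = 0.5700
det(I−A) = Σ_j (I−A)_1j·C_1j = (0.75)(0.7200) + (-0.15)(0.3000) + (-0.15)(0.2400) = 0.4590
adj(I−A) = Cᵀ =
  [ 0.7200   0.1800   0.1800]
  [ 0.3000   0.7125   0.3300]
  [ 0.2400   0.1875   0.5700]
(I − A)⁻¹ = adj(I−A) / det(I−A) ≈
  [   1.5686     0.3922     0.3922]
  [   0.6536     1.5523     0.7190]
  [   0.5229     0.4085     1.2418]
The output multiplier for sector j is the column-j sum of the Leontief inverse (I − A)⁻¹ = adj(I−A) / det(I−A).
Column B of adj(I−A): (0.1800, 0.3300, 0.5700); det(I−A) = 0.4590.
m_B = (0.1800 + 0.3300 + 0.5700) / 0.4590 = 1.08 / 0.4590 ≈ 2.353.

m_B = 2.353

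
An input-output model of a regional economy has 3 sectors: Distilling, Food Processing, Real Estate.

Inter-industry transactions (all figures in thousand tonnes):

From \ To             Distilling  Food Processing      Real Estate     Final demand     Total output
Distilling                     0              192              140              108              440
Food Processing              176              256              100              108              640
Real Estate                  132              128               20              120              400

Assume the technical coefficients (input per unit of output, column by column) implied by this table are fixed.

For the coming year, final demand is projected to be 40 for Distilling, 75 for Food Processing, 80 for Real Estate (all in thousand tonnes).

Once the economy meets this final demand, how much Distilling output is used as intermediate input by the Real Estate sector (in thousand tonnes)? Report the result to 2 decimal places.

z_DR = 84.42

Technical coefficients a_ij = z_ij / X_j:
  a_DD = 0/440 = 0.00, a_FD = 176/440 = 0.40, a_RD = 132/440 = 0.30
  a_DF = 192/640 = 0.30, a_FF = 256/640 = 0.40, a_RF = 128/640 = 0.20
  a_DR = 140/400 = 0.35, a_FR = 100/400 = 0.25, a_RR = 20/400 = 0.05
I − A =
  [   1.00    -0.30    -0.35]
  [  -0.40     0.60    -0.25]
  [  -0.30    -0.20     0.95]
Cofactors of I−A, C_ij = (−1)^(i+j)·(minor ij) (rows/columns in the sector order above):
  C_11 = (0.60)(0.95) − (-0.25)(-0.20) = 0.5200
  C_12 = −[(-0.40)(0.95) − (-0.25)(-0.30)] = 0.4550
  C_13 = (-0.40)(-0.20) − (0.60)(-0.30) = 0.2600
  C_21 = −[(-0.30)(0.95) − (-0.35)(-0.20)] = 0.3550
  C_22 = (1.00)(0.95) − (-0.35)(-0.30) = 0.8450
  C_23 = −[(1.00)(-0.20) − (-0.30)(-0.30)] = 0.2900
  C_31 = (-0.30)(-0.25) − (-0.35)(0.60) = 0.2850
  C_32 = −[(1.00)(-0.25) − (-0.35)(-0.40)] = 0.3900
  C_33 = (1.00)(0.60) − (-0.30)(-0.40) = 0.4800
det(I−A) = Σ_j (I−A)_1j·C_1j = (1.00)(0.5200) + (-0.30)(0.4550) + (-0.35)(0.2600) = 0.2925
adj(I−A) = Cᵀ =
  [ 0.5200   0.3550   0.2850]
  [ 0.4550   0.8450   0.3900]
  [ 0.2600   0.2900   0.4800]
(I − A)⁻¹ = adj(I−A) / det(I−A) ≈
  [   1.7778     1.2137     0.9744]
  [   1.5556     2.8889     1.3333]
  [   0.8889     0.9915     1.6410]
First solve x = (I − A)⁻¹ d = adj(I−A)·d / det(I−A); in particular x_R = (0.2600·40 + 0.2900·75 + 0.4800·80) / 0.2925 = 70.55 / 0.2925 ≈ 241.1966.
Intermediate flow from D to R: z_DR = a_DR · x_R = 0.35 × 70.55 / 0.2925 = 24.6925 / 0.2925 ≈ 84.42.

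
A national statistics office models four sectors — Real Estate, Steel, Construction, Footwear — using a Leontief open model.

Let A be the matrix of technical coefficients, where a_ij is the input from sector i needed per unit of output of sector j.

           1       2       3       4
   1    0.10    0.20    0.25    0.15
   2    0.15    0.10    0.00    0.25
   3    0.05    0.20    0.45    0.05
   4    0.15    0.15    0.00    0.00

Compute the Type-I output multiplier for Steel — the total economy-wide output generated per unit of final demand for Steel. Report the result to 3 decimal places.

m_2 = 2.516

I − A =
  [   0.90    -0.20    -0.25    -0.15]
  [  -0.15     0.90     0.00    -0.25]
  [  -0.05    -0.20     0.55    -0.05]
  [  -0.15    -0.15     0.00     1.00]
Compute the cofactors C_ij = (−1)^(i+j)·(3×3 minor ij) of I−A; the adjugate is their transpose:
adj(I−A) = Cᵀ =
  [ 0.474375   0.174250   0.215625   0.125500]
  [ 0.103125   0.468250   0.046875   0.134875]
  [ 0.088500   0.194875   0.715125   0.097750]
  [ 0.086625   0.096375   0.039375   0.410250]
det(I−A) = Σ_j (I−A)_1j·C_1j = (0.90)(0.474375) + (-0.20)(0.103125) + (-0.25)(0.088500) + (-0.15)(0.086625) = 0.37119375
(I − A)⁻¹ = adj(I−A) / det(I−A) ≈
  [   1.2780     0.4694     0.5809     0.3381]
  [   0.2778     1.2615     0.1263     0.3634]
  [   0.2384     0.5250     1.9266     0.2633]
  [   0.2334     0.2596     0.1061     1.1052]
The output multiplier for sector j is the column-j sum of the Leontief inverse (I − A)⁻¹ = adj(I−A) / det(I−A).
Column 2 of adj(I−A): (0.174250, 0.468250, 0.194875, 0.096375); det(I−A) = 0.37119375.
m_2 = (0.174250 + 0.468250 + 0.194875 + 0.096375) / 0.37119375 = 0.93375 / 0.37119375 ≈ 2.516.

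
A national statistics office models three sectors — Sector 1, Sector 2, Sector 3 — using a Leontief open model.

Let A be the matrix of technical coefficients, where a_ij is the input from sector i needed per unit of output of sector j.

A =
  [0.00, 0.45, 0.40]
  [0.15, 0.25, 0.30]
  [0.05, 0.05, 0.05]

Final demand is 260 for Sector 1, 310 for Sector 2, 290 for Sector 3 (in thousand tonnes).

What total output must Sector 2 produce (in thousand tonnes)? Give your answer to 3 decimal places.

x_2 = 712.508

I − A =
  [   1.00    -0.45    -0.40]
  [  -0.15     0.75    -0.30]
  [  -0.05    -0.05     0.95]
Cofactors of I−A, C_ij = (−1)^(i+j)·(minor ij) (rows/columns in the sector order above):
  C_11 = (0.75)(0.95) − (-0.30)(-0.05) = 0.6975
  C_12 = −[(-0.15)(0.95) − (-0.30)(-0.05)] = 0.1575
  C_13 = (-0.15)(-0.05) − (0.75)(-0.05) = 0.0450
  C_21 = −[(-0.45)(0.95) − (-0.40)(-0.05)] = 0.4475
  C_22 = (1.00)(0.95) − (-0.40)(-0.05) = 0.9300
  C_23 = −[(1.00)(-0.05) − (-0.45)(-0.05)] = 0.0725
  C_31 = (-0.45)(-0.30) − (-0.40)(0.75) = 0.4350
  C_32 = −[(1.00)(-0.30) − (-0.40)(-0.15)] = 0.3600
  C_33 = (1.00)(0.75) − (-0.45)(-0.15) = 0.6825
det(I−A) = Σ_j (I−A)_1j·C_1j = (1.00)(0.6975) + (-0.45)(0.1575) + (-0.40)(0.0450) = 0.608625
adj(I−A) = Cᵀ =
  [ 0.6975   0.4475   0.4350]
  [ 0.1575   0.9300   0.3600]
  [ 0.0450   0.0725   0.6825]
(I − A)⁻¹ = adj(I−A) / det(I−A) ≈
  [   1.1460     0.7353     0.7147]
  [   0.2588     1.5280     0.5915]
  [   0.0739     0.1191     1.1214]
x = (I − A)⁻¹ d = adj(I−A)·d / det(I−A), with det(I−A) = 0.608625:
  x_1 = (0.6975·260 + 0.4475·310 + 0.4350·290) / 0.608625 = 446.225 / 0.608625 ≈ 733.169
  x_2 = (0.1575·260 + 0.9300·310 + 0.3600·290) / 0.608625 = 433.65 / 0.608625 ≈ 712.508
  x_3 = (0.0450·260 + 0.0725·310 + 0.6825·290) / 0.608625 = 232.10 / 0.608625 ≈ 381.351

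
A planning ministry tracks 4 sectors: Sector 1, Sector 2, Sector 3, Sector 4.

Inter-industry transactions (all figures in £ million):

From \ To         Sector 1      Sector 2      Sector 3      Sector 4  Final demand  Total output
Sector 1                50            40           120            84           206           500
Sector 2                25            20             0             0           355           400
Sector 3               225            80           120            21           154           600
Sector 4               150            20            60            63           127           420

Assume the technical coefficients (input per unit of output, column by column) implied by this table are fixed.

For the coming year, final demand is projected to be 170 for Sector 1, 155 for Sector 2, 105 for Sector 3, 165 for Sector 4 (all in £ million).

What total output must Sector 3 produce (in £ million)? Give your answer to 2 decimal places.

Technical coefficients a_ij = z_ij / X_j:
  a_11 = 50/500 = 0.10, a_21 = 25/500 = 0.05, a_31 = 225/500 = 0.45, a_41 = 150/500 = 0.30
  a_12 = 40/400 = 0.10, a_22 = 20/400 = 0.05, a_32 = 80/400 = 0.20, a_42 = 20/400 = 0.05
  a_13 = 120/600 = 0.20, a_23 = 0/600 = 0.00, a_33 = 120/600 = 0.20, a_43 = 60/600 = 0.10
  a_14 = 84/420 = 0.20, a_24 = 0/420 = 0.00, a_34 = 21/420 = 0.05, a_44 = 63/420 = 0.15
I − A =
  [   0.90    -0.10    -0.20    -0.20]
  [  -0.05     0.95     0.00     0.00]
  [  -0.45    -0.20     0.80    -0.05]
  [  -0.30    -0.05    -0.10     0.85]
Compute the cofactors C_ij = (−1)^(i+j)·(3×3 minor ij) of I−A; the adjugate is their transpose:
adj(I−A) = Cᵀ =
  [ 0.64125   0.11400   0.18050   0.16150]
  [ 0.03375   0.47100   0.00950   0.00850]
  [ 0.38625   0.18750   0.66500   0.13000]
  [ 0.27375   0.09000   0.14250   0.59250]
det(I−A) = Σ_j (I−A)_1j·C_1j = (0.90)(0.64125) + (-0.10)(0.03375) + (-0.20)(0.38625) + (-0.20)(0.27375) = 0.44175
(I − A)⁻¹ = adj(I−A) / det(I−A) ≈
  [   1.4516     0.2581     0.4086     0.3656]
  [   0.0764     1.0662     0.0215     0.0192]
  [   0.8744     0.4244     1.5054     0.2943]
  [   0.6197     0.2037     0.3226     1.3413]
x = (I − A)⁻¹ d = adj(I−A)·d / det(I−A), with det(I−A) = 0.44175:
  x_1 = (0.64125·170 + 0.11400·155 + 0.18050·105 + 0.16150·165) / 0.44175 = 172.2825 / 0.44175 = 390.00
  x_2 = (0.03375·170 + 0.47100·155 + 0.00950·105 + 0.00850·165) / 0.44175 = 81.1425 / 0.44175 ≈ 183.68
  x_3 = (0.38625·170 + 0.18750·155 + 0.66500·105 + 0.13000·165) / 0.44175 = 186.00 / 0.44175 ≈ 421.05
  x_4 = (0.27375·170 + 0.09000·155 + 0.14250·105 + 0.59250·165) / 0.44175 = 173.2125 / 0.44175 ≈ 392.11

x_3 = 421.05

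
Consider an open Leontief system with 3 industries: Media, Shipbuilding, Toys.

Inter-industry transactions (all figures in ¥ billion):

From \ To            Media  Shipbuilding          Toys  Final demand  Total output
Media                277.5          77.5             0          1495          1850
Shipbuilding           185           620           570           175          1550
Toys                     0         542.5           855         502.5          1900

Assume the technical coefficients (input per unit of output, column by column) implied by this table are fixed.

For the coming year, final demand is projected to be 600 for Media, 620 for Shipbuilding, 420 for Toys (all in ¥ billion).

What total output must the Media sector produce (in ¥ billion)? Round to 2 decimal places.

Technical coefficients a_ij = z_ij / X_j:
  a_MM = 277.5/1850 = 0.15, a_SM = 185/1850 = 0.10, a_TM = 0/1850 = 0.00
  a_MS = 77.5/1550 = 0.05, a_SS = 620/1550 = 0.40, a_TS = 542.5/1550 = 0.35
  a_MT = 0/1900 = 0.00, a_ST = 570/1900 = 0.30, a_TT = 855/1900 = 0.45
I − A =
  [   0.85    -0.05     0.00]
  [  -0.10     0.60    -0.30]
  [   0.00    -0.35     0.55]
Cofactors of I−A, C_ij = (−1)^(i+j)·(minor ij) (rows/columns in the sector order above):
  C_11 = (0.60)(0.55) − (-0.30)(-0.35) = 0.2250
  C_12 = −[(-0.10)(0.55) − (-0.30)(0.00)] = 0.0550
  C_13 = (-0.10)(-0.35) − (0.60)(0.00) = 0.0350
  C_21 = −[(-0.05)(0.55) − (0.00)(-0.35)] = 0.0275
  C_22 = (0.85)(0.55) − (0.00)(0.00) = 0.4675
  C_23 = −[(0.85)(-0.35) − (-0.05)(0.00)] = 0.2975
  C_31 = (-0.05)(-0.30) − (0.00)(0.60) = 0.0150
  C_32 = −[(0.85)(-0.30) − (0.00)(-0.10)] = 0.2550
  C_33 = (0.85)(0.60) − (-0.05)(-0.10) = 0.5050
det(I−A) = Σ_j (I−A)_1j·C_1j = (0.85)(0.2250) + (-0.05)(0.0550) + (0.00)(0.0350) = 0.1885
adj(I−A) = Cᵀ =
  [ 0.2250   0.0275   0.0150]
  [ 0.0550   0.4675   0.2550]
  [ 0.0350   0.2975   0.5050]
(I − A)⁻¹ = adj(I−A) / det(I−A) ≈
  [   1.1936     0.1459     0.0796]
  [   0.2918     2.4801     1.3528]
  [   0.1857     1.5782     2.6790]
x = (I − A)⁻¹ d = adj(I−A)·d / det(I−A), with det(I−A) = 0.1885:
  x_M = (0.2250·600 + 0.0275·620 + 0.0150·420) / 0.1885 = 158.35 / 0.1885 ≈ 840.05
  x_S = (0.0550·600 + 0.4675·620 + 0.2550·420) / 0.1885 = 429.95 / 0.1885 ≈ 2280.90
  x_T = (0.0350·600 + 0.2975·620 + 0.5050·420) / 0.1885 = 417.55 / 0.1885 ≈ 2215.12

x_M = 840.05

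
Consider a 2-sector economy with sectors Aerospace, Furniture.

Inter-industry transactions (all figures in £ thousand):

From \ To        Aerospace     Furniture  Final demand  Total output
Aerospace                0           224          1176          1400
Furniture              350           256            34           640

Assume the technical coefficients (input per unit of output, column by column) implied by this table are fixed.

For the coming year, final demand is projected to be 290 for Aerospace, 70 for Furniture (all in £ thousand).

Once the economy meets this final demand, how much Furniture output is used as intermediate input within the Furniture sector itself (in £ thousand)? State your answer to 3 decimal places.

z_22 = 111.220

Technical coefficients a_ij = z_ij / X_j:
  a_11 = 0/1400 = 0.00, a_21 = 350/1400 = 0.25
  a_12 = 224/640 = 0.35, a_22 = 256/640 = 0.40
I − A =
  [   1.00    -0.35]
  [  -0.25     0.60]
det(I−A) = (1.00)(0.60) − (-0.35)(-0.25) = 0.5125
adj(I−A) = [[0.60, 0.35], [0.25, 1.00]]
(I − A)⁻¹ = adj(I−A) / det(I−A) ≈
  [   1.1707     0.6829]
  [   0.4878     1.9512]
First solve x = (I − A)⁻¹ d = adj(I−A)·d / det(I−A); in particular x_2 = (0.25·290 + 1.00·70) / 0.5125 = 142.50 / 0.5125 ≈ 278.04878.
Intermediate flow from 2 to 2: z_22 = a_22 · x_2 = 0.40 × 142.50 / 0.5125 = 57.00 / 0.5125 ≈ 111.220.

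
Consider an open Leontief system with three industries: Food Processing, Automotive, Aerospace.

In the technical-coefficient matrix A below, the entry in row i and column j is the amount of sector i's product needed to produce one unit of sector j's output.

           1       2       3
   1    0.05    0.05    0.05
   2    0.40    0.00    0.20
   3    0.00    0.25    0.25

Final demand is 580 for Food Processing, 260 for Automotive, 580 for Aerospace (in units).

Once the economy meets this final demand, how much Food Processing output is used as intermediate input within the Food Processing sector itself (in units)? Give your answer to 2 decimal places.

I − A =
  [   0.95    -0.05    -0.05]
  [  -0.40     1.00    -0.20]
  [   0.00    -0.25     0.75]
Cofactors of I−A, C_ij = (−1)^(i+j)·(minor ij) (rows/columns in the sector order above):
  C_11 = (1.00)(0.75) − (-0.20)(-0.25) = 0.7000
  C_12 = −[(-0.40)(0.75) − (-0.20)(0.00)] = 0.3000
  C_13 = (-0.40)(-0.25) − (1.00)(0.00) = 0.1000
  C_21 = −[(-0.05)(0.75) − (-0.05)(-0.25)] = 0.0500
  C_22 = (0.95)(0.75) − (-0.05)(0.00) = 0.7125
  C_23 = −[(0.95)(-0.25) − (-0.05)(0.00)] = 0.2375
  C_31 = (-0.05)(-0.20) − (-0.05)(1.00) = 0.0600
  C_32 = −[(0.95)(-0.20) − (-0.05)(-0.40)] = 0.2100
  C_33 = (0.95)(1.00) − (-0.05)(-0.40) = 0.9300
det(I−A) = Σ_j (I−A)_1j·C_1j = (0.95)(0.7000) + (-0.05)(0.3000) + (-0.05)(0.1000) = 0.6450
adj(I−A) = Cᵀ =
  [ 0.7000   0.0500   0.0600]
  [ 0.3000   0.7125   0.2100]
  [ 0.1000   0.2375   0.9300]
(I − A)⁻¹ = adj(I−A) / det(I−A) ≈
  [   1.0853     0.0775     0.0930]
  [   0.4651     1.1047     0.3256]
  [   0.1550     0.3682     1.4419]
First solve x = (I − A)⁻¹ d = adj(I−A)·d / det(I−A); in particular x_1 = (0.7000·580 + 0.0500·260 + 0.0600·580) / 0.6450 = 453.80 / 0.6450 ≈ 703.5659.
Intermediate flow from 1 to 1: z_11 = a_11 · x_1 = 0.05 × 453.80 / 0.6450 = 22.69 / 0.6450 ≈ 35.18.

z_11 = 35.18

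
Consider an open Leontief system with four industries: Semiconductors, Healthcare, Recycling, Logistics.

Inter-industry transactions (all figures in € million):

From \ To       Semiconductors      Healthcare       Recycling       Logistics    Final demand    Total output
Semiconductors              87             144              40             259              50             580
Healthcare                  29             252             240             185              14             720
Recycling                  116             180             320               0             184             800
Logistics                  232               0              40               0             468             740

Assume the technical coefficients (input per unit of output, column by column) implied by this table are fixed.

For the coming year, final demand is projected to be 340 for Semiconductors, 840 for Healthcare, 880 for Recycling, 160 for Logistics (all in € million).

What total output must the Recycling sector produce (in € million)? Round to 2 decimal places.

Technical coefficients a_ij = z_ij / X_j:
  a_11 = 87/580 = 0.15, a_21 = 29/580 = 0.05, a_31 = 116/580 = 0.20, a_41 = 232/580 = 0.40
  a_12 = 144/720 = 0.20, a_22 = 252/720 = 0.35, a_32 = 180/720 = 0.25, a_42 = 0/720 = 0.00
  a_13 = 40/800 = 0.05, a_23 = 240/800 = 0.30, a_33 = 320/800 = 0.40, a_43 = 40/800 = 0.05
  a_14 = 259/740 = 0.35, a_24 = 185/740 = 0.25, a_34 = 0/740 = 0.00, a_44 = 0/740 = 0.00
I − A =
  [   0.85    -0.20    -0.05    -0.35]
  [  -0.05     0.65    -0.30    -0.25]
  [  -0.20    -0.25     0.60     0.00]
  [  -0.40     0.00    -0.05     1.00]
Compute the cofactors C_ij = (−1)^(i+j)·(3×3 minor ij) of I−A; the adjugate is their transpose:
adj(I−A) = Cᵀ =
  [ 0.311875   0.136875   0.106375   0.143375]
  [ 0.152500   0.412500   0.232000   0.156500]
  [ 0.167500   0.217500   0.431500   0.113000]
  [ 0.133125   0.065625   0.064125   0.242625]
det(I−A) = Σ_j (I−A)_1j·C_1j = (0.85)(0.311875) + (-0.20)(0.152500) + (-0.05)(0.167500) + (-0.35)(0.133125) = 0.179625
(I − A)⁻¹ = adj(I−A) / det(I−A) ≈
  [   1.7363     0.7620     0.5922     0.7982]
  [   0.8490     2.2965     1.2916     0.8713]
  [   0.9325     1.2109     2.4022     0.6291]
  [   0.7411     0.3653     0.3570     1.3507]
x = (I − A)⁻¹ d = adj(I−A)·d / det(I−A), with det(I−A) = 0.179625:
  x_1 = (0.311875·340 + 0.136875·840 + 0.106375·880 + 0.143375·160) / 0.179625 = 337.5625 / 0.179625 ≈ 1879.26
  x_2 = (0.152500·340 + 0.412500·840 + 0.232000·880 + 0.156500·160) / 0.179625 = 627.55 / 0.179625 ≈ 3493.67
  x_3 = (0.167500·340 + 0.217500·840 + 0.431500·880 + 0.113000·160) / 0.179625 = 637.45 / 0.179625 ≈ 3548.78
  x_4 = (0.133125·340 + 0.065625·840 + 0.064125·880 + 0.242625·160) / 0.179625 = 195.6375 / 0.179625 ≈ 1089.14

x_3 = 3548.78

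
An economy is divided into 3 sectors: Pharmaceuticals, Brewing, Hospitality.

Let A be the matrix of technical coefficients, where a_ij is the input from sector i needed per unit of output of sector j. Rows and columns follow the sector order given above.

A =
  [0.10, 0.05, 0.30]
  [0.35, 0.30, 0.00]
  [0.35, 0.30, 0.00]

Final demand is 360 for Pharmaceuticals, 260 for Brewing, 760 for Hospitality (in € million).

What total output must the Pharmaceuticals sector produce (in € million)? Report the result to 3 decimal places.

I − A =
  [   0.90    -0.05    -0.30]
  [  -0.35     0.70     0.00]
  [  -0.35    -0.30     1.00]
Cofactors of I−A, C_ij = (−1)^(i+j)·(minor ij) (rows/columns in the sector order above):
  C_11 = (0.70)(1.00) − (0.00)(-0.30) = 0.7000
  C_12 = −[(-0.35)(1.00) − (0.00)(-0.35)] = 0.3500
  C_13 = (-0.35)(-0.30) − (0.70)(-0.35) = 0.3500
  C_21 = −[(-0.05)(1.00) − (-0.30)(-0.30)] = 0.1400
  C_22 = (0.90)(1.00) − (-0.30)(-0.35) = 0.7950
  C_23 = −[(0.90)(-0.30) − (-0.05)(-0.35)] = 0.2875
  C_31 = (-0.05)(0.00) − (-0.30)(0.70) = 0.2100
  C_32 = −[(0.90)(0.00) − (-0.30)(-0.35)] = 0.1050
  C_33 = (0.90)(0.70) − (-0.05)(-0.35) = 0.6125
det(I−A) = Σ_j (I−A)_1j·C_1j = (0.90)(0.7000) + (-0.05)(0.3500) + (-0.30)(0.3500) = 0.5075
adj(I−A) = Cᵀ =
  [ 0.7000   0.1400   0.2100]
  [ 0.3500   0.7950   0.1050]
  [ 0.3500   0.2875   0.6125]
(I − A)⁻¹ = adj(I−A) / det(I−A) ≈
  [   1.3793     0.2759     0.4138]
  [   0.6897     1.5665     0.2069]
  [   0.6897     0.5665     1.2069]
x = (I − A)⁻¹ d = adj(I−A)·d / det(I−A), with det(I−A) = 0.5075:
  x_1 = (0.7000·360 + 0.1400·260 + 0.2100·760) / 0.5075 = 448.00 / 0.5075 ≈ 882.759
  x_2 = (0.3500·360 + 0.7950·260 + 0.1050·760) / 0.5075 = 412.50 / 0.5075 ≈ 812.808
  x_3 = (0.3500·360 + 0.2875·260 + 0.6125·760) / 0.5075 = 666.25 / 0.5075 ≈ 1312.808

x_1 = 882.759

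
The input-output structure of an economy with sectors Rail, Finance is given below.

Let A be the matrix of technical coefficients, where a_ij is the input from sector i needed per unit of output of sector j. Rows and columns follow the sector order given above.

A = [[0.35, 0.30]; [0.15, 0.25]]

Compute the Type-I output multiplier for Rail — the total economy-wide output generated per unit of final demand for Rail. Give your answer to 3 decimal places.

I − A =
  [   0.65    -0.30]
  [  -0.15     0.75]
det(I−A) = (0.65)(0.75) − (-0.30)(-0.15) = 0.4425
adj(I−A) = [[0.75, 0.30], [0.15, 0.65]]
(I − A)⁻¹ = adj(I−A) / det(I−A) ≈
  [   1.6949     0.6780]
  [   0.3390     1.4689]
The output multiplier for sector j is the column-j sum of the Leontief inverse (I − A)⁻¹ = adj(I−A) / det(I−A).
Column 1 of adj(I−A): (0.75, 0.15); det(I−A) = 0.4425.
m_1 = (0.75 + 0.15) / 0.4425 = 0.90 / 0.4425 ≈ 2.034.

m_1 = 2.034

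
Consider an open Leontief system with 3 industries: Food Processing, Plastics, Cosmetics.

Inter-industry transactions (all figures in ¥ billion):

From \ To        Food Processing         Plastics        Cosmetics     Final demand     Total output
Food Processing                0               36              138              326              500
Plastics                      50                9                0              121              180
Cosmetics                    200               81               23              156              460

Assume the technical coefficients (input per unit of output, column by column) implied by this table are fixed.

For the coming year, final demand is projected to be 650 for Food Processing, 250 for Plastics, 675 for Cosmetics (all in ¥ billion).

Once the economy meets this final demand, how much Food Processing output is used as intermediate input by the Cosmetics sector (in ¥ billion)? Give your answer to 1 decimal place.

z_13 = 411.3

Technical coefficients a_ij = z_ij / X_j:
  a_11 = 0/500 = 0.00, a_21 = 50/500 = 0.10, a_31 = 200/500 = 0.40
  a_12 = 36/180 = 0.20, a_22 = 9/180 = 0.05, a_32 = 81/180 = 0.45
  a_13 = 138/460 = 0.30, a_23 = 0/460 = 0.00, a_33 = 23/460 = 0.05
I − A =
  [   1.00    -0.20    -0.30]
  [  -0.10     0.95     0.00]
  [  -0.40    -0.45     0.95]
Cofactors of I−A, C_ij = (−1)^(i+j)·(minor ij) (rows/columns in the sector order above):
  C_11 = (0.95)(0.95) − (0.00)(-0.45) = 0.9025
  C_12 = −[(-0.10)(0.95) − (0.00)(-0.40)] = 0.0950
  C_13 = (-0.10)(-0.45) − (0.95)(-0.40) = 0.4250
  C_21 = −[(-0.20)(0.95) − (-0.30)(-0.45)] = 0.3250
  C_22 = (1.00)(0.95) − (-0.30)(-0.40) = 0.8300
  C_23 = −[(1.00)(-0.45) − (-0.20)(-0.40)] = 0.5300
  C_31 = (-0.20)(0.00) − (-0.30)(0.95) = 0.2850
  C_32 = −[(1.00)(0.00) − (-0.30)(-0.10)] = 0.0300
  C_33 = (1.00)(0.95) − (-0.20)(-0.10) = 0.9300
det(I−A) = Σ_j (I−A)_1j·C_1j = (1.00)(0.9025) + (-0.20)(0.0950) + (-0.30)(0.4250) = 0.7560
adj(I−A) = Cᵀ =
  [ 0.9025   0.3250   0.2850]
  [ 0.0950   0.8300   0.0300]
  [ 0.4250   0.5300   0.9300]
(I − A)⁻¹ = adj(I−A) / det(I−A) ≈
  [   1.1938     0.4299     0.3770]
  [   0.1257     1.0979     0.0397]
  [   0.5622     0.7011     1.2302]
First solve x = (I − A)⁻¹ d = adj(I−A)·d / det(I−A); in particular x_3 = (0.4250·650 + 0.5300·250 + 0.9300·675) / 0.7560 = 1036.50 / 0.7560 ≈ 1371.032.
Intermediate flow from 1 to 3: z_13 = a_13 · x_3 = 0.30 × 1036.50 / 0.7560 = 310.95 / 0.7560 ≈ 411.3.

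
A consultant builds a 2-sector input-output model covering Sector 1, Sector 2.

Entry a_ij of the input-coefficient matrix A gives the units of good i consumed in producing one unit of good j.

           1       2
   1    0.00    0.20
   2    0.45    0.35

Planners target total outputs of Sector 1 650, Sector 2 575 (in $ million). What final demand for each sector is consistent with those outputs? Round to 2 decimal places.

I − A =
  [   1.00    -0.20]
  [  -0.45     0.65]
d = (I − A) x:
  d_1 = (+1.00)·650 + (-0.20)·575 = 535.00
  d_2 = (-0.45)·650 + (+0.65)·575 = 81.25

d_1 = 535.00, d_2 = 81.25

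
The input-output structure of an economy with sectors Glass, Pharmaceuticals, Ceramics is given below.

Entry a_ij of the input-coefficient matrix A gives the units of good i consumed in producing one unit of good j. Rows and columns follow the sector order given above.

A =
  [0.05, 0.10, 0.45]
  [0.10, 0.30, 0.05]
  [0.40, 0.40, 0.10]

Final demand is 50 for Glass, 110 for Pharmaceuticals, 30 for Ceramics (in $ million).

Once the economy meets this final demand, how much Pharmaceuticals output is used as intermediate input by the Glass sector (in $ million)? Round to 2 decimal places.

z_PG = 16.44

I − A =
  [   0.95    -0.10    -0.45]
  [  -0.10     0.70    -0.05]
  [  -0.40    -0.40     0.90]
Cofactors of I−A, C_ij = (−1)^(i+j)·(minor ij) (rows/columns in the sector order above):
  C_11 = (0.70)(0.90) − (-0.05)(-0.40) = 0.6100
  C_12 = −[(-0.10)(0.90) − (-0.05)(-0.40)] = 0.1100
  C_13 = (-0.10)(-0.40) − (0.70)(-0.40) = 0.3200
  C_21 = −[(-0.10)(0.90) − (-0.45)(-0.40)] = 0.2700
  C_22 = (0.95)(0.90) − (-0.45)(-0.40) = 0.6750
  C_23 = −[(0.95)(-0.40) − (-0.10)(-0.40)] = 0.4200
  C_31 = (-0.10)(-0.05) − (-0.45)(0.70) = 0.3200
  C_32 = −[(0.95)(-0.05) − (-0.45)(-0.10)] = 0.0925
  C_33 = (0.95)(0.70) − (-0.10)(-0.10) = 0.6550
det(I−A) = Σ_j (I−A)_1j·C_1j = (0.95)(0.6100) + (-0.10)(0.1100) + (-0.45)(0.3200) = 0.4245
adj(I−A) = Cᵀ =
  [ 0.6100   0.2700   0.3200]
  [ 0.1100   0.6750   0.0925]
  [ 0.3200   0.4200   0.6550]
(I − A)⁻¹ = adj(I−A) / det(I−A) ≈
  [   1.4370     0.6360     0.7538]
  [   0.2591     1.5901     0.2179]
  [   0.7538     0.9894     1.5430]
First solve x = (I − A)⁻¹ d = adj(I−A)·d / det(I−A); in particular x_G = (0.6100·50 + 0.2700·110 + 0.3200·30) / 0.4245 = 69.80 / 0.4245 ≈ 164.4287.
Intermediate flow from P to G: z_PG = a_PG · x_G = 0.10 × 69.80 / 0.4245 = 6.98 / 0.4245 ≈ 16.44.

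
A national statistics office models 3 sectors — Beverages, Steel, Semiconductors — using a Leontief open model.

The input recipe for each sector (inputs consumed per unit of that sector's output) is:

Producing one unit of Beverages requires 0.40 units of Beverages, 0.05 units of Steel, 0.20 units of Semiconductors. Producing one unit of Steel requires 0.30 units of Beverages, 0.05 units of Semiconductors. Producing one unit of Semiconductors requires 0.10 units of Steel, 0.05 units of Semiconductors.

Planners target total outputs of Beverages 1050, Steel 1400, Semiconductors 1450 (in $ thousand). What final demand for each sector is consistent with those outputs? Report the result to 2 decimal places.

d_1 = 210.00, d_2 = 1202.50, d_3 = 1097.50

I − A =
  [   0.60    -0.30     0.00]
  [  -0.05     1.00    -0.10]
  [  -0.20    -0.05     0.95]
d = (I − A) x:
  d_1 = (+0.60)·1050 + (-0.30)·1400 + (+0.00)·1450 = 210.00
  d_2 = (-0.05)·1050 + (+1.00)·1400 + (-0.10)·1450 = 1202.50
  d_3 = (-0.20)·1050 + (-0.05)·1400 + (+0.95)·1450 = 1097.50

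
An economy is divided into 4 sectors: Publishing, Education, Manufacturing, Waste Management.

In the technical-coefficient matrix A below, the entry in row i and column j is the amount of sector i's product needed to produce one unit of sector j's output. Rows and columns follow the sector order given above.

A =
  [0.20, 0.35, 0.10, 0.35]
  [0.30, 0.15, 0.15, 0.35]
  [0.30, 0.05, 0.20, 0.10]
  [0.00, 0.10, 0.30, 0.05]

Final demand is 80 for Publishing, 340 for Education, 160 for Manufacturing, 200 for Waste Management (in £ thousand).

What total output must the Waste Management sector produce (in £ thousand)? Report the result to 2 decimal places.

x_4 = 527.00

I − A =
  [   0.80    -0.35    -0.10    -0.35]
  [  -0.30     0.85    -0.15    -0.35]
  [  -0.30    -0.05     0.80    -0.10]
  [   0.00    -0.10    -0.30     0.95]
Compute the cofactors C_ij = (−1)^(i+j)·(3×3 minor ij) of I−A; the adjugate is their transpose:
adj(I−A) = Cᵀ =
  [ 0.578625   0.294500   0.258375   0.348875]
  [ 0.293250   0.524000   0.258000   0.328250]
  [ 0.249000   0.156250   0.507750   0.202750]
  [ 0.109500   0.104500   0.187500   0.411250]
det(I−A) = Σ_j (I−A)_1j·C_1j = (0.80)(0.578625) + (-0.35)(0.293250) + (-0.10)(0.249000) + (-0.35)(0.109500) = 0.2970375
(I − A)⁻¹ = adj(I−A) / det(I−A) ≈
  [   1.9480     0.9915     0.8698     1.1745]
  [   0.9872     1.7641     0.8686     1.1051]
  [   0.8383     0.5260     1.7094     0.6826]
  [   0.3686     0.3518     0.6312     1.3845]
x = (I − A)⁻¹ d = adj(I−A)·d / det(I−A), with det(I−A) = 0.2970375:
  x_1 = (0.578625·80 + 0.294500·340 + 0.258375·160 + 0.348875·200) / 0.2970375 = 257.535 / 0.2970375 ≈ 867.01
  x_2 = (0.293250·80 + 0.524000·340 + 0.258000·160 + 0.328250·200) / 0.2970375 = 308.55 / 0.2970375 ≈ 1038.76
  x_3 = (0.249000·80 + 0.156250·340 + 0.507750·160 + 0.202750·200) / 0.2970375 = 194.835 / 0.2970375 ≈ 655.93
  x_4 = (0.109500·80 + 0.104500·340 + 0.187500·160 + 0.411250·200) / 0.2970375 = 156.54 / 0.2970375 ≈ 527.00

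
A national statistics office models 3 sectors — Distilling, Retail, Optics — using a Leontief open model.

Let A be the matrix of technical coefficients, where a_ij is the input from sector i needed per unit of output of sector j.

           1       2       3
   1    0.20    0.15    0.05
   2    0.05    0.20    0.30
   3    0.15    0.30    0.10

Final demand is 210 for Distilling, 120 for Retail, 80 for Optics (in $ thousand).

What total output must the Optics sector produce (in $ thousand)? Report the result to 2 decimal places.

I − A =
  [   0.80    -0.15    -0.05]
  [  -0.05     0.80    -0.30]
  [  -0.15    -0.30     0.90]
Cofactors of I−A, C_ij = (−1)^(i+j)·(minor ij) (rows/columns in the sector order above):
  C_11 = (0.80)(0.90) − (-0.30)(-0.30) = 0.6300
  C_12 = −[(-0.05)(0.90) − (-0.30)(-0.15)] = 0.0900
  C_13 = (-0.05)(-0.30) − (0.80)(-0.15) = 0.1350
  C_21 = −[(-0.15)(0.90) − (-0.05)(-0.30)] = 0.1500
  C_22 = (0.80)(0.90) − (-0.05)(-0.15) = 0.7125
  C_23 = −[(0.80)(-0.30) − (-0.15)(-0.15)] = 0.2625
  C_31 = (-0.15)(-0.30) − (-0.05)(0.80) = 0.0850
  C_32 = −[(0.80)(-0.30) − (-0.05)(-0.05)] = 0.2425
  C_33 = (0.80)(0.80) − (-0.15)(-0.05) = 0.6325
det(I−A) = Σ_j (I−A)_1j·C_1j = (0.80)(0.6300) + (-0.15)(0.0900) + (-0.05)(0.1350) = 0.48375
adj(I−A) = Cᵀ =
  [ 0.6300   0.1500   0.0850]
  [ 0.0900   0.7125   0.2425]
  [ 0.1350   0.2625   0.6325]
(I − A)⁻¹ = adj(I−A) / det(I−A) ≈
  [   1.3023     0.3101     0.1757]
  [   0.1860     1.4729     0.5013]
  [   0.2791     0.5426     1.3075]
x = (I − A)⁻¹ d = adj(I−A)·d / det(I−A), with det(I−A) = 0.48375:
  x_1 = (0.6300·210 + 0.1500·120 + 0.0850·80) / 0.48375 = 157.10 / 0.48375 ≈ 324.75
  x_2 = (0.0900·210 + 0.7125·120 + 0.2425·80) / 0.48375 = 123.80 / 0.48375 ≈ 255.92
  x_3 = (0.1350·210 + 0.2625·120 + 0.6325·80) / 0.48375 = 110.45 / 0.48375 ≈ 228.32

x_3 = 228.32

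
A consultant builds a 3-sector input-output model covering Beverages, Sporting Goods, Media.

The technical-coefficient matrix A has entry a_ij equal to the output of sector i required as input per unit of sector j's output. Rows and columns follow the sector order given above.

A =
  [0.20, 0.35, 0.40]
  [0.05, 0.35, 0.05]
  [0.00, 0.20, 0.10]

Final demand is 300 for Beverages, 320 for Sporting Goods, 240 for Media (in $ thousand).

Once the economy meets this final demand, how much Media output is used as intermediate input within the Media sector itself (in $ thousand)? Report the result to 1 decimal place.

z_33 = 39.7

I − A =
  [   0.80    -0.35    -0.40]
  [  -0.05     0.65    -0.05]
  [   0.00    -0.20     0.90]
Cofactors of I−A, C_ij = (−1)^(i+j)·(minor ij) (rows/columns in the sector order above):
  C_11 = (0.65)(0.90) − (-0.05)(-0.20) = 0.5750
  C_12 = −[(-0.05)(0.90) − (-0.05)(0.00)] = 0.0450
  C_13 = (-0.05)(-0.20) − (0.65)(0.00) = 0.0100
  C_21 = −[(-0.35)(0.90) − (-0.40)(-0.20)] = 0.3950
  C_22 = (0.80)(0.90) − (-0.40)(0.00) = 0.7200
  C_23 = −[(0.80)(-0.20) − (-0.35)(0.00)] = 0.1600
  C_31 = (-0.35)(-0.05) − (-0.40)(0.65) = 0.2775
  C_32 = −[(0.80)(-0.05) − (-0.40)(-0.05)] = 0.0600
  C_33 = (0.80)(0.65) − (-0.35)(-0.05) = 0.5025
det(I−A) = Σ_j (I−A)_1j·C_1j = (0.80)(0.5750) + (-0.35)(0.0450) + (-0.40)(0.0100) = 0.44025
adj(I−A) = Cᵀ =
  [ 0.5750   0.3950   0.2775]
  [ 0.0450   0.7200   0.0600]
  [ 0.0100   0.1600   0.5025]
(I − A)⁻¹ = adj(I−A) / det(I−A) ≈
  [   1.3061     0.8972     0.6303]
  [   0.1022     1.6354     0.1363]
  [   0.0227     0.3634     1.1414]
First solve x = (I − A)⁻¹ d = adj(I−A)·d / det(I−A); in particular x_3 = (0.0100·300 + 0.1600·320 + 0.5025·240) / 0.44025 = 174.80 / 0.44025 ≈ 397.047.
Intermediate flow from 3 to 3: z_33 = a_33 · x_3 = 0.10 × 174.80 / 0.44025 = 17.48 / 0.44025 ≈ 39.7.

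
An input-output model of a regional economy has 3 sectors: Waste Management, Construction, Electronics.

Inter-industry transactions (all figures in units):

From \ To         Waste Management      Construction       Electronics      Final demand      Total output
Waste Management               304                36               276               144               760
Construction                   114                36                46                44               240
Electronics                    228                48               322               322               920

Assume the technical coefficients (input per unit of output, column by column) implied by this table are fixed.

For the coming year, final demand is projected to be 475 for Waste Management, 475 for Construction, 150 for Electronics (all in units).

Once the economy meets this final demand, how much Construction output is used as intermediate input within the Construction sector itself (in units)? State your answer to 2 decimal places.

z_CC = 139.29

Technical coefficients a_ij = z_ij / X_j:
  a_WW = 304/760 = 0.40, a_CW = 114/760 = 0.15, a_EW = 228/760 = 0.30
  a_WC = 36/240 = 0.15, a_CC = 36/240 = 0.15, a_EC = 48/240 = 0.20
  a_WE = 276/920 = 0.30, a_CE = 46/920 = 0.05, a_EE = 322/920 = 0.35
I − A =
  [   0.60    -0.15    -0.30]
  [  -0.15     0.85    -0.05]
  [  -0.30    -0.20     0.65]
Cofactors of I−A, C_ij = (−1)^(i+j)·(minor ij) (rows/columns in the sector order above):
  C_11 = (0.85)(0.65) − (-0.05)(-0.20) = 0.5425
  C_12 = −[(-0.15)(0.65) − (-0.05)(-0.30)] = 0.1125
  C_13 = (-0.15)(-0.20) − (0.85)(-0.30) = 0.2850
  C_21 = −[(-0.15)(0.65) − (-0.30)(-0.20)] = 0.1575
  C_22 = (0.60)(0.65) − (-0.30)(-0.30) = 0.3000
  C_23 = −[(0.60)(-0.20) − (-0.15)(-0.30)] = 0.1650
  C_31 = (-0.15)(-0.05) − (-0.30)(0.85) = 0.2625
  C_32 = −[(0.60)(-0.05) − (-0.30)(-0.15)] = 0.0750
  C_33 = (0.60)(0.85) − (-0.15)(-0.15) = 0.4875
det(I−A) = Σ_j (I−A)_1j·C_1j = (0.60)(0.5425) + (-0.15)(0.1125) + (-0.30)(0.2850) = 0.223125
adj(I−A) = Cᵀ =
  [ 0.5425   0.1575   0.2625]
  [ 0.1125   0.3000   0.0750]
  [ 0.2850   0.1650   0.4875]
(I − A)⁻¹ = adj(I−A) / det(I−A) ≈
  [   2.4314     0.7059     1.1765]
  [   0.5042     1.3445     0.3361]
  [   1.2773     0.7395     2.1849]
First solve x = (I − A)⁻¹ d = adj(I−A)·d / det(I−A); in particular x_C = (0.1125·475 + 0.3000·475 + 0.0750·150) / 0.223125 = 207.1875 / 0.223125 ≈ 928.5714.
Intermediate flow from C to C: z_CC = a_CC · x_C = 0.15 × 207.1875 / 0.223125 = 31.078125 / 0.223125 ≈ 139.29.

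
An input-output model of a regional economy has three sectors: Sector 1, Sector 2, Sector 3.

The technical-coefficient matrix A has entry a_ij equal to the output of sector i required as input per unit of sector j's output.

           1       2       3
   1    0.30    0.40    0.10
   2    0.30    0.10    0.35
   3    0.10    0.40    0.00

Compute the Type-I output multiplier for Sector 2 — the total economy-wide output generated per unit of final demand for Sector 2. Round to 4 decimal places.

I − A =
  [   0.70    -0.40    -0.10]
  [  -0.30     0.90    -0.35]
  [  -0.10    -0.40     1.00]
Cofactors of I−A, C_ij = (−1)^(i+j)·(minor ij) (rows/columns in the sector order above):
  C_11 = (0.90)(1.00) − (-0.35)(-0.40) = 0.7600
  C_12 = −[(-0.30)(1.00) − (-0.35)(-0.10)] = 0.3350
  C_13 = (-0.30)(-0.40) − (0.90)(-0.10) = 0.2100
  C_21 = −[(-0.40)(1.00) − (-0.10)(-0.40)] = 0.4400
  C_22 = (0.70)(1.00) − (-0.10)(-0.10) = 0.6900
  C_23 = −[(0.70)(-0.40) − (-0.40)(-0.10)] = 0.3200
  C_31 = (-0.40)(-0.35) − (-0.10)(0.90) = 0.2300
  C_32 = −[(0.70)(-0.35) − (-0.10)(-0.30)] = 0.2750
  C_33 = (0.70)(0.90) − (-0.40)(-0.30) = 0.5100
det(I−A) = Σ_j (I−A)_1j·C_1j = (0.70)(0.7600) + (-0.40)(0.3350) + (-0.10)(0.2100) = 0.3770
adj(I−A) = Cᵀ =
  [ 0.7600   0.4400   0.2300]
  [ 0.3350   0.6900   0.2750]
  [ 0.2100   0.3200   0.5100]
(I − A)⁻¹ = adj(I−A) / det(I−A) ≈
  [   2.01592     1.16711     0.61008]
  [   0.88859     1.83024     0.72944]
  [   0.55703     0.84881     1.35279]
The output multiplier for sector j is the column-j sum of the Leontief inverse (I − A)⁻¹ = adj(I−A) / det(I−A).
Column 2 of adj(I−A): (0.4400, 0.6900, 0.3200); det(I−A) = 0.3770.
m_2 = (0.4400 + 0.6900 + 0.3200) / 0.3770 = 1.45 / 0.3770 ≈ 3.8462.

m_2 = 3.8462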